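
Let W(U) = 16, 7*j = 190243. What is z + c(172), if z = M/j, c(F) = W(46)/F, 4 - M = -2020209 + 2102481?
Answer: -24001696/8180449 ≈ -2.9340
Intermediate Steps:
j = 190243/7 (j = (1/7)*190243 = 190243/7 ≈ 27178.)
M = -82268 (M = 4 - (-2020209 + 2102481) = 4 - 1*82272 = 4 - 82272 = -82268)
c(F) = 16/F
z = -575876/190243 (z = -82268/190243/7 = -82268*7/190243 = -575876/190243 ≈ -3.0271)
z + c(172) = -575876/190243 + 16/172 = -575876/190243 + 16*(1/172) = -575876/190243 + 4/43 = -24001696/8180449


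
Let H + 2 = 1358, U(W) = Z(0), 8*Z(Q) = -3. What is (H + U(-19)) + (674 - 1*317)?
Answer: 13701/8 ≈ 1712.6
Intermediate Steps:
Z(Q) = -3/8 (Z(Q) = (⅛)*(-3) = -3/8)
U(W) = -3/8
H = 1356 (H = -2 + 1358 = 1356)
(H + U(-19)) + (674 - 1*317) = (1356 - 3/8) + (674 - 1*317) = 10845/8 + (674 - 317) = 10845/8 + 357 = 13701/8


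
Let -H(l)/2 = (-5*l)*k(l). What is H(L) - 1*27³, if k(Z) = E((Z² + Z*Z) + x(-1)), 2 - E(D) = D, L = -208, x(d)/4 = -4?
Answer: 179921117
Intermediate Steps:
x(d) = -16 (x(d) = 4*(-4) = -16)
E(D) = 2 - D
k(Z) = 18 - 2*Z² (k(Z) = 2 - ((Z² + Z*Z) - 16) = 2 - ((Z² + Z²) - 16) = 2 - (2*Z² - 16) = 2 - (-16 + 2*Z²) = 2 + (16 - 2*Z²) = 18 - 2*Z²)
H(l) = 10*l*(18 - 2*l²) (H(l) = -2*(-5*l)*(18 - 2*l²) = -(-10)*l*(18 - 2*l²) = 10*l*(18 - 2*l²))
H(L) - 1*27³ = 20*(-208)*(9 - 1*(-208)²) - 1*27³ = 20*(-208)*(9 - 1*43264) - 1*19683 = 20*(-208)*(9 - 43264) - 19683 = 20*(-208)*(-43255) - 19683 = 179940800 - 19683 = 179921117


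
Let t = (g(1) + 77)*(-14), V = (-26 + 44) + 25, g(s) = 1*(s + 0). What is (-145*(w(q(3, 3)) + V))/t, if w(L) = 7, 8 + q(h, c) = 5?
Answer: 3625/546 ≈ 6.6392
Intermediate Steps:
q(h, c) = -3 (q(h, c) = -8 + 5 = -3)
g(s) = s (g(s) = 1*s = s)
V = 43 (V = 18 + 25 = 43)
t = -1092 (t = (1 + 77)*(-14) = 78*(-14) = -1092)
(-145*(w(q(3, 3)) + V))/t = -145*(7 + 43)/(-1092) = -145*50*(-1/1092) = -7250*(-1/1092) = 3625/546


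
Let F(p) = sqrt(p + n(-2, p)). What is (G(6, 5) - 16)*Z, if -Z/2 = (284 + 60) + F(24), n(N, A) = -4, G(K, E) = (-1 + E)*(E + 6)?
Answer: -19264 - 112*sqrt(5) ≈ -19514.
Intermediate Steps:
G(K, E) = (-1 + E)*(6 + E)
F(p) = sqrt(-4 + p) (F(p) = sqrt(p - 4) = sqrt(-4 + p))
Z = -688 - 4*sqrt(5) (Z = -2*((284 + 60) + sqrt(-4 + 24)) = -2*(344 + sqrt(20)) = -2*(344 + 2*sqrt(5)) = -688 - 4*sqrt(5) ≈ -696.94)
(G(6, 5) - 16)*Z = ((-6 + 5**2 + 5*5) - 16)*(-688 - 4*sqrt(5)) = ((-6 + 25 + 25) - 16)*(-688 - 4*sqrt(5)) = (44 - 16)*(-688 - 4*sqrt(5)) = 28*(-688 - 4*sqrt(5)) = -19264 - 112*sqrt(5)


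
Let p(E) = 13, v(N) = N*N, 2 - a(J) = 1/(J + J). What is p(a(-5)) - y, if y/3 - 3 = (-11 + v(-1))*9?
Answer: 274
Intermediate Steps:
a(J) = 2 - 1/(2*J) (a(J) = 2 - 1/(J + J) = 2 - 1/(2*J))
v(N) = N**2
y = -261 (y = 9 + 3*((-11 + (-1)**2)*9) = 9 + 3*((-11 + 1)*9) = 9 + 3*(-10*9) = 9 + 3*(-90) = 9 - 270 = -261)
p(a(-5)) - y = 13 - 1*(-261) = 13 + 261 = 274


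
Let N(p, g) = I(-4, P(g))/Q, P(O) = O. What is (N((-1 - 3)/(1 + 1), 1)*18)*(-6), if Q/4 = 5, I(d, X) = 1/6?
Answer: -9/10 ≈ -0.90000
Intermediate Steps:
I(d, X) = 1/6
Q = 20 (Q = 4*5 = 20)
N(p, g) = 1/120 (N(p, g) = (1/6)/20 = (1/6)*(1/20) = 1/120)
(N((-1 - 3)/(1 + 1), 1)*18)*(-6) = ((1/120)*18)*(-6) = (3/20)*(-6) = -9/10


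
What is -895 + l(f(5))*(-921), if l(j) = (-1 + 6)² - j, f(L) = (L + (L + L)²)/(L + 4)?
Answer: -13175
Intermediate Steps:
f(L) = (L + 4*L²)/(4 + L) (f(L) = (L + (2*L)²)/(4 + L) = (L + 4*L²)/(4 + L))
l(j) = 25 - j (l(j) = 5² - j = 25 - j)
-895 + l(f(5))*(-921) = -895 + (25 - 5*(1 + 4*5)/(4 + 5))*(-921) = -895 + (25 - 5*(1 + 20)/9)*(-921) = -895 + (25 - 5*21/9)*(-921) = -895 + (25 - 1*35/3)*(-921) = -895 + (25 - 35/3)*(-921) = -895 + (40/3)*(-921) = -895 - 12280 = -13175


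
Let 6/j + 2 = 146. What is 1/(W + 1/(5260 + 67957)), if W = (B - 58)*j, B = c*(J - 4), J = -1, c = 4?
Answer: -292868/951817 ≈ -0.30769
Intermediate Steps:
j = 1/24 (j = 6/(-2 + 146) = 6/144 = 6*(1/144) = 1/24 ≈ 0.041667)
B = -20 (B = 4*(-1 - 4) = 4*(-5) = -20)
W = -13/4 (W = (-20 - 58)*(1/24) = -78*1/24 = -13/4 ≈ -3.2500)
1/(W + 1/(5260 + 67957)) = 1/(-13/4 + 1/(5260 + 67957)) = 1/(-13/4 + 1/73217) = 1/(-951817/292868) = -292868/951817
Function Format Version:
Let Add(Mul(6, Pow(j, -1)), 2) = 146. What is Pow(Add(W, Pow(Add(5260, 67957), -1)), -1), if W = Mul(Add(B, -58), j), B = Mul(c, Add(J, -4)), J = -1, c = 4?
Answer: Rational(-292868, 951817) ≈ -0.30769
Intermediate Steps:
j = Rational(1, 24) (j = Mul(6, Pow(Add(-2, 146), -1)) = Mul(6, Pow(144, -1)) = Mul(6, Rational(1, 144)) = Rational(1, 24) ≈ 0.041667)
B = -20 (B = Mul(4, Add(-1, -4)) = Mul(4, -5) = -20)
W = Rational(-13, 4) (W = Mul(Add(-20, -58), Rational(1, 24)) = Mul(-78, Rational(1, 24)) = Rational(-13, 4) ≈ -3.2500)
Pow(Add(W, Pow(Add(5260, 67957), -1)), -1) = Pow(Add(Rational(-13, 4), Pow(Add(5260, 67957), -1)), -1) = Pow(Add(Rational(-13, 4), Pow(73217, -1)), -1) = Pow(Add(Rational(-13, 4), Rational(1, 73217)), -1) = Pow(Rational(-951817, 292868), -1) = Rational(-292868, 951817)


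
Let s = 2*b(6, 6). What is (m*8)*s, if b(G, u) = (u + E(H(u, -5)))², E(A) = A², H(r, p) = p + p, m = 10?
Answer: 1797760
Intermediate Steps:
H(r, p) = 2*p
b(G, u) = (100 + u)² (b(G, u) = (u + (2*(-5))²)² = (u + (-10)²)² = (u + 100)² = (100 + u)²)
s = 22472 (s = 2*(100 + 6)² = 2*106² = 2*11236 = 22472)
(m*8)*s = (10*8)*22472 = 80*22472 = 1797760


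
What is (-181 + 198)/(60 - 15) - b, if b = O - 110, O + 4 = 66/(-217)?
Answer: 1119869/9765 ≈ 114.68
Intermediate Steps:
O = -934/217 (O = -4 + 66/(-217) = -4 + 66*(-1/217) = -4 - 66/217 = -934/217 ≈ -4.3041)
b = -24804/217 (b = -934/217 - 110 = -24804/217 ≈ -114.30)
(-181 + 198)/(60 - 15) - b = (-181 + 198)/(60 - 15) - 1*(-24804/217) = 17/45 + 24804/217 = 1119869/9765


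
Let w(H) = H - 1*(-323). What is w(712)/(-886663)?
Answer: -1035/886663 ≈ -0.0011673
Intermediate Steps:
w(H) = 323 + H (w(H) = H + 323 = 323 + H)
w(712)/(-886663) = (323 + 712)/(-886663) = 1035*(-1/886663) = -1035/886663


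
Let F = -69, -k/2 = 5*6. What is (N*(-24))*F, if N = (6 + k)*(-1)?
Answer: 89424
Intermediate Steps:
k = -60 (k = -10*6 = -2*30 = -60)
N = 54 (N = (6 - 60)*(-1) = -54*(-1) = 54)
(N*(-24))*F = (54*(-24))*(-69) = -1296*(-69) = 89424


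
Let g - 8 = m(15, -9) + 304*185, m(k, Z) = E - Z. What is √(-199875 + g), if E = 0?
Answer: I*√143618 ≈ 378.97*I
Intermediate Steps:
m(k, Z) = -Z (m(k, Z) = 0 - Z = -Z)
g = 56257 (g = 8 + (-1*(-9) + 304*185) = 8 + (9 + 56240) = 8 + 56249 = 56257)
√(-199875 + g) = √(-199875 + 56257) = √(-143618) = I*√143618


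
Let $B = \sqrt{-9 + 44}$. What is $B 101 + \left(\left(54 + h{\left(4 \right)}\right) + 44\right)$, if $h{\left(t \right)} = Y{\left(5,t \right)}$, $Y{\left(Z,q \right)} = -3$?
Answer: $95 + 101 \sqrt{35} \approx 692.52$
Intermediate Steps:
$h{\left(t \right)} = -3$
$B = \sqrt{35} \approx 5.9161$
$B 101 + \left(\left(54 + h{\left(4 \right)}\right) + 44\right) = \sqrt{35} \cdot 101 + \left(\left(54 - 3\right) + 44\right) = 101 \sqrt{35} + \left(51 + 44\right) = 101 \sqrt{35} + 95 = 95 + 101 \sqrt{35}$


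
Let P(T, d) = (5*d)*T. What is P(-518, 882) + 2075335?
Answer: -209045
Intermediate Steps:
P(T, d) = 5*T*d
P(-518, 882) + 2075335 = 5*(-518)*882 + 2075335 = -2284380 + 2075335 = -209045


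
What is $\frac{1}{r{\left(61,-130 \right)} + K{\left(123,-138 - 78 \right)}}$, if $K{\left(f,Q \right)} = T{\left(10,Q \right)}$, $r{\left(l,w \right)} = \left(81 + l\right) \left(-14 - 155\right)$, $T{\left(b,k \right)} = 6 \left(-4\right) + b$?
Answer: $- \frac{1}{24012} \approx -4.1646 \cdot 10^{-5}$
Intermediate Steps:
$T{\left(b,k \right)} = -24 + b$
$r{\left(l,w \right)} = -13689 - 169 l$ ($r{\left(l,w \right)} = \left(81 + l\right) \left(-169\right) = -13689 - 169 l$)
$K{\left(f,Q \right)} = -14$ ($K{\left(f,Q \right)} = -24 + 10 = -14$)
$\frac{1}{r{\left(61,-130 \right)} + K{\left(123,-138 - 78 \right)}} = \frac{1}{\left(-13689 - 10309\right) - 14} = \frac{1}{-23998 - 14} = \frac{1}{-24012} = - \frac{1}{24012}$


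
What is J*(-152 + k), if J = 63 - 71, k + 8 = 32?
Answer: 1024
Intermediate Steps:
k = 24 (k = -8 + 32 = 24)
J = -8
J*(-152 + k) = -8*(-152 + 24) = -8*(-128) = 1024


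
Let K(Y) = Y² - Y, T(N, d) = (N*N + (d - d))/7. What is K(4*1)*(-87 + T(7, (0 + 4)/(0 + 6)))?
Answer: -960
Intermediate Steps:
T(N, d) = N²/7 (T(N, d) = (N² + 0)*(⅐) = N²*(⅐) = N²/7)
K(4*1)*(-87 + T(7, (0 + 4)/(0 + 6))) = ((4*1)*(-1 + 4*1))*(-87 + (⅐)*7²) = (4*(-1 + 4))*(-87 + (⅐)*49) = (4*3)*(-87 + 7) = 12*(-80) = -960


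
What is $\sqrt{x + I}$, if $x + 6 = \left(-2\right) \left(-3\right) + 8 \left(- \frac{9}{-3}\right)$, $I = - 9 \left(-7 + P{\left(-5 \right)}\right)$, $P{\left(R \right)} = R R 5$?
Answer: $i \sqrt{1038} \approx 32.218 i$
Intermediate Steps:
$P{\left(R \right)} = 5 R^{2}$ ($P{\left(R \right)} = R^{2} \cdot 5 = 5 R^{2}$)
$I = -1062$ ($I = - 9 \left(-7 + 5 \left(-5\right)^{2}\right) = - 9 \left(-7 + 5 \cdot 25\right) = - 9 \left(-7 + 125\right) = \left(-9\right) 118 = -1062$)
$x = 24$ ($x = -6 - \left(-6 - 8 \left(- \frac{9}{-3}\right)\right) = -6 + \left(6 + 8 \left(\left(-9\right) \left(- \frac{1}{3}\right)\right)\right) = -6 + \left(6 + 8 \cdot 3\right) = -6 + \left(6 + 24\right) = -6 + 30 = 24$)
$\sqrt{x + I} = \sqrt{24 - 1062} = \sqrt{-1038} = i \sqrt{1038}$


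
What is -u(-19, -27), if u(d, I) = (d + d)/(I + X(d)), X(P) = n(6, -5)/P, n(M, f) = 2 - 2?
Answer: -38/27 ≈ -1.4074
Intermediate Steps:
n(M, f) = 0
X(P) = 0 (X(P) = 0/P = 0)
u(d, I) = 2*d/I (u(d, I) = (d + d)/(I + 0) = (2*d)/I = 2*d/I)
-u(-19, -27) = -2*(-19)/(-27) = -2*(-19)*(-1)/27 = -1*38/27 = -38/27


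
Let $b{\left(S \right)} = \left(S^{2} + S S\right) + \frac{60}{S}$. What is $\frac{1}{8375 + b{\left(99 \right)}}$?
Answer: $\frac{33}{923261} \approx 3.5743 \cdot 10^{-5}$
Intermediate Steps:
$b{\left(S \right)} = 2 S^{2} + \frac{60}{S}$ ($b{\left(S \right)} = \left(S^{2} + S^{2}\right) + \frac{60}{S} = 2 S^{2} + \frac{60}{S}$)
$\frac{1}{8375 + b{\left(99 \right)}} = \frac{1}{8375 + \frac{2 \left(30 + 99^{3}\right)}{99}} = \frac{1}{8375 + 2 \cdot \frac{1}{99} \left(30 + 970299\right)} = \frac{1}{8375 + 2 \cdot \frac{1}{99} \cdot 970329} = \frac{1}{8375 + \frac{646886}{33}} = \frac{1}{\frac{923261}{33}} = \frac{33}{923261}$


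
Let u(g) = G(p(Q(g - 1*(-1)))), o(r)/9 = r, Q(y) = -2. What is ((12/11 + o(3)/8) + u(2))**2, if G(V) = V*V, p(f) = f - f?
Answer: 154449/7744 ≈ 19.944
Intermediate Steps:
o(r) = 9*r
p(f) = 0
G(V) = V**2
u(g) = 0 (u(g) = 0**2 = 0)
((12/11 + o(3)/8) + u(2))**2 = ((12/11 + (9*3)/8) + 0)**2 = ((12*(1/11) + 27*(1/8)) + 0)**2 = ((12/11 + 27/8) + 0)**2 = (393/88 + 0)**2 = (393/88)**2 = 154449/7744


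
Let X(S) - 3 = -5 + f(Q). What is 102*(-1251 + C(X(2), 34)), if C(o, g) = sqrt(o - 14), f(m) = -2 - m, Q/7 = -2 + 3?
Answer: -127602 + 510*I ≈ -1.276e+5 + 510.0*I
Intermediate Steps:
Q = 7 (Q = 7*(-2 + 3) = 7*1 = 7)
X(S) = -11 (X(S) = 3 + (-5 + (-2 - 1*7)) = 3 + (-5 + (-2 - 7)) = 3 + (-5 - 9) = 3 - 14 = -11)
C(o, g) = sqrt(-14 + o)
102*(-1251 + C(X(2), 34)) = 102*(-1251 + sqrt(-14 - 11)) = 102*(-1251 + sqrt(-25)) = 102*(-1251 + 5*I) = -127602 + 510*I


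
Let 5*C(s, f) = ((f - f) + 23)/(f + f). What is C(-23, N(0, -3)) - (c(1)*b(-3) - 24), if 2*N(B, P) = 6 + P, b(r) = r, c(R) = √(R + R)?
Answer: 383/15 + 3*√2 ≈ 29.776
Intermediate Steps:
c(R) = √2*√R (c(R) = √(2*R) = √2*√R)
N(B, P) = 3 + P/2 (N(B, P) = (6 + P)/2 = 3 + P/2)
C(s, f) = 23/(10*f) (C(s, f) = (((f - f) + 23)/(f + f))/5 = ((0 + 23)/((2*f)))/5 = (23*(1/(2*f)))/5 = (23/(2*f))/5 = 23/(10*f))
C(-23, N(0, -3)) - (c(1)*b(-3) - 24) = 23/(10*(3 + (½)*(-3))) - ((√2*√1)*(-3) - 24) = 23/(10*(3 - 3/2)) - ((√2*1)*(-3) - 24) = 23/(10*(3/2)) - (√2*(-3) - 24) = (23/10)*(⅔) - (-3*√2 - 24) = 23/15 - (-24 - 3*√2) = 23/15 + (24 + 3*√2) = 383/15 + 3*√2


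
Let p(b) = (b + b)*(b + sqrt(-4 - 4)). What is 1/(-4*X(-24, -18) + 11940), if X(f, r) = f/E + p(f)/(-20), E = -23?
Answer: 13408195/163127944332 + 5290*I*sqrt(2)/40781986083 ≈ 8.2194e-5 + 1.8344e-7*I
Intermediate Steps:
p(b) = 2*b*(b + 2*I*sqrt(2)) (p(b) = (2*b)*(b + sqrt(-8)) = (2*b)*(b + 2*I*sqrt(2)) = 2*b*(b + 2*I*sqrt(2)))
X(f, r) = -f/23 - f*(f + 2*I*sqrt(2))/10 (X(f, r) = f/(-23) + (2*f*(f + 2*I*sqrt(2)))/(-20) = f*(-1/23) + (2*f*(f + 2*I*sqrt(2)))*(-1/20) = -f/23 - f*(f + 2*I*sqrt(2))/10)
1/(-4*X(-24, -18) + 11940) = 1/(-2*(-24)*(-10 - 23*(-24) - 46*I*sqrt(2))/115 + 11940) = 1/(-2*(-24)*(-10 + 552 - 46*I*sqrt(2))/115 + 11940) = 1/(-2*(-24)*(542 - 46*I*sqrt(2))/115 + 11940) = 1/(-4*(-6504/115 + 24*I*sqrt(2)/5) + 11940) = 1/((26016/115 - 96*I*sqrt(2)/5) + 11940) = 1/(1399116/115 - 96*I*sqrt(2)/5)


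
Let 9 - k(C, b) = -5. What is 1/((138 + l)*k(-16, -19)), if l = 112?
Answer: 1/3500 ≈ 0.00028571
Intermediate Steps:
k(C, b) = 14 (k(C, b) = 9 - 1*(-5) = 9 + 5 = 14)
1/((138 + l)*k(-16, -19)) = 1/((138 + 112)*14) = 1/(250*14) = 1/3500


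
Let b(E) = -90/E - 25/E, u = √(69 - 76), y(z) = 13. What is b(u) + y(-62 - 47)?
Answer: 13 + 115*I*√7/7 ≈ 13.0 + 43.466*I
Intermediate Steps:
u = I*√7 (u = √(-7) = I*√7 ≈ 2.6458*I)
b(E) = -115/E
b(u) + y(-62 - 47) = -115*(-I*√7/7) + 13 = -(-115)*I*√7/7 + 13 = 115*I*√7/7 + 13 = 13 + 115*I*√7/7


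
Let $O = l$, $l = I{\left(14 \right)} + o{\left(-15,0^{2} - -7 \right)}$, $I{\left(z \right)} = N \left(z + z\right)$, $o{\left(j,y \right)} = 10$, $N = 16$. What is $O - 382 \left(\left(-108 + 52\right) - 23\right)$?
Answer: $30636$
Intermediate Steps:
$I{\left(z \right)} = 32 z$ ($I{\left(z \right)} = 16 \left(z + z\right) = 16 \cdot 2 z = 32 z$)
$l = 458$ ($l = 32 \cdot 14 + 10 = 448 + 10 = 458$)
$O = 458$
$O - 382 \left(\left(-108 + 52\right) - 23\right) = 458 - 382 \left(\left(-108 + 52\right) - 23\right) = 458 - 382 \left(-56 - 23\right) = 458 - -30178 = 458 + 30178 = 30636$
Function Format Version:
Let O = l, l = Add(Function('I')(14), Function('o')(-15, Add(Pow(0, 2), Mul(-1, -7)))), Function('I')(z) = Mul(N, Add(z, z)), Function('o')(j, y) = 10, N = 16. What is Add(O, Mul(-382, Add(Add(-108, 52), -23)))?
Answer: 30636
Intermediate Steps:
Function('I')(z) = Mul(32, z) (Function('I')(z) = Mul(16, Add(z, z)) = Mul(16, Mul(2, z)) = Mul(32, z))
l = 458 (l = Add(Mul(32, 14), 10) = Add(448, 10) = 458)
O = 458
Add(O, Mul(-382, Add(Add(-108, 52), -23))) = Add(458, Mul(-382, Add(Add(-108, 52), -23))) = Add(458, Mul(-382, Add(-56, -23))) = Add(458, Mul(-382, -79)) = Add(458, 30178) = 30636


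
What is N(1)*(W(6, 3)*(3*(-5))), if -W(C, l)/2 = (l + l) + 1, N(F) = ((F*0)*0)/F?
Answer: 0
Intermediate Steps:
N(F) = 0 (N(F) = (0*0)/F = 0/F = 0)
W(C, l) = -2 - 4*l (W(C, l) = -2*((l + l) + 1) = -2*(2*l + 1) = -2*(1 + 2*l) = -2 - 4*l)
N(1)*(W(6, 3)*(3*(-5))) = 0*((-2 - 4*3)*(3*(-5))) = 0*((-2 - 12)*(-15)) = 0*(-14*(-15)) = 0*210 = 0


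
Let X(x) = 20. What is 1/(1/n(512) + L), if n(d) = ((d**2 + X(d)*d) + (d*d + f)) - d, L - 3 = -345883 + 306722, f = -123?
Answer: -533893/20906182093 ≈ -2.5538e-5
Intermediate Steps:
L = -39158 (L = 3 + (-345883 + 306722) = 3 - 39161 = -39158)
n(d) = -123 + 2*d**2 + 19*d (n(d) = ((d**2 + 20*d) + (d*d - 123)) - d = ((d**2 + 20*d) + (d**2 - 123)) - d = ((d**2 + 20*d) + (-123 + d**2)) - d = (-123 + 2*d**2 + 20*d) - d = -123 + 2*d**2 + 19*d)
1/(1/n(512) + L) = 1/(1/(-123 + 2*512**2 + 19*512) - 39158) = 1/(1/(-123 + 2*262144 + 9728) - 39158) = 1/(1/(-123 + 524288 + 9728) - 39158) = 1/(1/533893 - 39158) = 1/(-20906182093/533893) = -533893/20906182093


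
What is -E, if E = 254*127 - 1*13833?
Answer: -18425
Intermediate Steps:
E = 18425 (E = 32258 - 13833 = 18425)
-E = -1*18425 = -18425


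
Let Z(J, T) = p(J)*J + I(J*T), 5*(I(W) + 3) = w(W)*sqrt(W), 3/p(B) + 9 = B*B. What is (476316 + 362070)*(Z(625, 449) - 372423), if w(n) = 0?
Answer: -60982333296319413/195308 ≈ -3.1224e+11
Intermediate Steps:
p(B) = 3/(-9 + B**2) (p(B) = 3/(-9 + B*B) = 3/(-9 + B**2))
I(W) = -3 (I(W) = -3 + (0*sqrt(W))/5 = -3 + (1/5)*0 = -3 + 0 = -3)
Z(J, T) = -3 + 3*J/(-9 + J**2) (Z(J, T) = (3/(-9 + J**2))*J - 3 = 3*J/(-9 + J**2) - 3 = -3 + 3*J/(-9 + J**2))
(476316 + 362070)*(Z(625, 449) - 372423) = (476316 + 362070)*(3*(9 + 625 - 1*625**2)/(-9 + 625**2) - 372423) = 838386*(3*(9 + 625 - 1*390625)/(-9 + 390625) - 372423) = 838386*(3*(9 + 625 - 390625)/390616 - 372423) = 838386*(3*(1/390616)*(-389991) - 372423) = 838386*(-1169973/390616 - 372423) = 838386*(-145475552541/390616) = -60982333296319413/195308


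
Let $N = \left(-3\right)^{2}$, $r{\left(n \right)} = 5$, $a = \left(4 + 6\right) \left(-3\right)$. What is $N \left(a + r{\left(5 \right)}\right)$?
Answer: $-225$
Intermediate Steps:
$a = -30$ ($a = 10 \left(-3\right) = -30$)
$N = 9$
$N \left(a + r{\left(5 \right)}\right) = 9 \left(-30 + 5\right) = 9 \left(-25\right) = -225$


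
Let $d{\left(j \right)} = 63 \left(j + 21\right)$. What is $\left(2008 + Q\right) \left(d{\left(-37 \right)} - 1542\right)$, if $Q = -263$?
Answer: $-4449750$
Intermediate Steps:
$d{\left(j \right)} = 1323 + 63 j$ ($d{\left(j \right)} = 63 \left(21 + j\right) = 1323 + 63 j$)
$\left(2008 + Q\right) \left(d{\left(-37 \right)} - 1542\right) = \left(2008 - 263\right) \left(\left(1323 + 63 \left(-37\right)\right) - 1542\right) = 1745 \left(\left(1323 - 2331\right) - 1542\right) = 1745 \left(-1008 - 1542\right) = 1745 \left(-2550\right) = -4449750$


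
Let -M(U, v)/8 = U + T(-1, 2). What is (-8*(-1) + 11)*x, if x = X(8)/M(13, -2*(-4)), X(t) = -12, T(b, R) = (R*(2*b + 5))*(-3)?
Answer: -57/10 ≈ -5.7000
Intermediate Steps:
T(b, R) = -3*R*(5 + 2*b) (T(b, R) = (R*(5 + 2*b))*(-3) = -3*R*(5 + 2*b))
M(U, v) = 144 - 8*U (M(U, v) = -8*(U - 3*2*(5 + 2*(-1))) = -8*(U - 3*2*(5 - 2)) = -8*(U - 3*2*3) = -8*(U - 18) = -8*(-18 + U) = 144 - 8*U)
x = -3/10 (x = -12/(144 - 8*13) = -12/(144 - 104) = -12/40 = -12*1/40 = -3/10 ≈ -0.30000)
(-8*(-1) + 11)*x = (-8*(-1) + 11)*(-3/10) = (8 + 11)*(-3/10) = 19*(-3/10) = -57/10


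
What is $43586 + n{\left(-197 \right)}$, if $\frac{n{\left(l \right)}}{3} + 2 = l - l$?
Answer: $43580$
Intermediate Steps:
$n{\left(l \right)} = -6$ ($n{\left(l \right)} = -6 + 3 \left(l - l\right) = -6 + 3 \cdot 0 = -6 + 0 = -6$)
$43586 + n{\left(-197 \right)} = 43586 - 6 = 43580$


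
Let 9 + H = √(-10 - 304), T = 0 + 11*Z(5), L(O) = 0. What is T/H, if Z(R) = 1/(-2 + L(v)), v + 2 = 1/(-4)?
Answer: 99/790 + 11*I*√314/790 ≈ 0.12532 + 0.24673*I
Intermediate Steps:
v = -9/4 (v = -2 + 1/(-4) = -2 - ¼ = -9/4 ≈ -2.2500)
Z(R) = -½ (Z(R) = 1/(-2 + 0) = 1/(-2) = -½)
T = -11/2 (T = 0 + 11*(-½) = 0 - 11/2 = -11/2 ≈ -5.5000)
H = -9 + I*√314 (H = -9 + √(-10 - 304) = -9 + √(-314) = -9 + I*√314 ≈ -9.0 + 17.72*I)
T/H = -11/(2*(-9 + I*√314))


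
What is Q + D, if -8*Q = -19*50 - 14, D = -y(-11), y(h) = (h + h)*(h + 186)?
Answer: 7941/2 ≈ 3970.5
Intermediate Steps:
y(h) = 2*h*(186 + h) (y(h) = (2*h)*(186 + h) = 2*h*(186 + h))
D = 3850 (D = -2*(-11)*(186 - 11) = -2*(-11)*175 = -1*(-3850) = 3850)
Q = 241/2 (Q = -(-19*50 - 14)/8 = -(-950 - 14)/8 = -1/8*(-964) = 241/2 ≈ 120.50)
Q + D = 241/2 + 3850 = 7941/2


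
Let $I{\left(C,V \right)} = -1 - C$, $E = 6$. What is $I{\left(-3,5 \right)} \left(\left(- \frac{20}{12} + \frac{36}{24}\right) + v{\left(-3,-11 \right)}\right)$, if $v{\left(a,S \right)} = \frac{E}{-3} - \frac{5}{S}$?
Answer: $- \frac{113}{33} \approx -3.4242$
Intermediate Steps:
$v{\left(a,S \right)} = -2 - \frac{5}{S}$ ($v{\left(a,S \right)} = \frac{6}{-3} - \frac{5}{S} = 6 \left(- \frac{1}{3}\right) - \frac{5}{S} = -2 - \frac{5}{S}$)
$I{\left(-3,5 \right)} \left(\left(- \frac{20}{12} + \frac{36}{24}\right) + v{\left(-3,-11 \right)}\right) = \left(-1 - -3\right) \left(\left(- \frac{20}{12} + \frac{36}{24}\right) - \left(2 + \frac{5}{-11}\right)\right) = \left(-1 + 3\right) \left(\left(\left(-20\right) \frac{1}{12} + 36 \cdot \frac{1}{24}\right) - \frac{17}{11}\right) = 2 \left(\left(- \frac{5}{3} + \frac{3}{2}\right) + \left(-2 + \frac{5}{11}\right)\right) = 2 \left(- \frac{1}{6} - \frac{17}{11}\right) = 2 \left(- \frac{113}{66}\right) = - \frac{113}{33}$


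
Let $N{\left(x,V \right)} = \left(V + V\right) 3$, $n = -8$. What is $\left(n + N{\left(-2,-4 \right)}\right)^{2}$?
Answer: $1024$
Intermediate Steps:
$N{\left(x,V \right)} = 6 V$ ($N{\left(x,V \right)} = 2 V 3 = 6 V$)
$\left(n + N{\left(-2,-4 \right)}\right)^{2} = \left(-8 + 6 \left(-4\right)\right)^{2} = \left(-8 - 24\right)^{2} = \left(-32\right)^{2} = 1024$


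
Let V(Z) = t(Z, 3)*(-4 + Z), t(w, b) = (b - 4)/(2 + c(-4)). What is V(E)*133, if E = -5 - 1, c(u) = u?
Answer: -665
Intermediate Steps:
E = -6
t(w, b) = 2 - b/2 (t(w, b) = (b - 4)/(2 - 4) = (-4 + b)/(-2) = (-4 + b)*(-½) = 2 - b/2)
V(Z) = -2 + Z/2 (V(Z) = (2 - ½*3)*(-4 + Z) = (2 - 3/2)*(-4 + Z) = (-4 + Z)/2 = -2 + Z/2)
V(E)*133 = (-2 + (½)*(-6))*133 = (-2 - 3)*133 = -5*133 = -665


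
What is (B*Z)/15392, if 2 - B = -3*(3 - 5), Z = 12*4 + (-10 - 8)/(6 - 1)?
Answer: -3/260 ≈ -0.011538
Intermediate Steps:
Z = 222/5 (Z = 48 - 18/5 = 222/5 ≈ 44.400)
B = -4 (B = 2 - (-3)*(3 - 5) = 2 - (-3)*(-2) = 2 - 1*6 = 2 - 6 = -4)
(B*Z)/15392 = -4*222/5/15392 = -888/5*1/15392 = -3/260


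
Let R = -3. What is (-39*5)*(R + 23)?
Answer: -3900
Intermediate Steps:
(-39*5)*(R + 23) = (-39*5)*(-3 + 23) = -195*20 = -3900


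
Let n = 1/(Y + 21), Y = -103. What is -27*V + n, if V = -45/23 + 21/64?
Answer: 2652743/60352 ≈ 43.955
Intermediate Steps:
V = -2397/1472 (V = -45*1/23 + 21*(1/64) = -45/23 + 21/64 = -2397/1472 ≈ -1.6284)
n = -1/82 (n = 1/(-103 + 21) = 1/(-82) = -1/82 ≈ -0.012195)
-27*V + n = -27*(-2397/1472) - 1/82 = 64719/1472 - 1/82 = 2652743/60352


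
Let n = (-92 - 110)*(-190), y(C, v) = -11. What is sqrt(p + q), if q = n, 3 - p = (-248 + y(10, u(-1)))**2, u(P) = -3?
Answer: I*sqrt(28698) ≈ 169.4*I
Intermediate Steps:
p = -67078 (p = 3 - (-248 - 11)**2 = 3 - 1*(-259)**2 = 3 - 1*67081 = 3 - 67081 = -67078)
n = 38380 (n = -202*(-190) = 38380)
q = 38380
sqrt(p + q) = sqrt(-67078 + 38380) = sqrt(-28698) = I*sqrt(28698)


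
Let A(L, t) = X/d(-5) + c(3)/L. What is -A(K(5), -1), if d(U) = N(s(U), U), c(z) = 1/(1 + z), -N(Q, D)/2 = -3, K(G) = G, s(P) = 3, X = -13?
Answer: 127/60 ≈ 2.1167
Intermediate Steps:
N(Q, D) = 6 (N(Q, D) = -2*(-3) = 6)
d(U) = 6
A(L, t) = -13/6 + 1/(4*L) (A(L, t) = -13/6 + 1/((1 + 3)*L) = -13*1/6 + 1/(4*L) = -13/6 + 1/(4*L))
-A(K(5), -1) = -(3 - 26*5)/(12*5) = -(3 - 130)/(12*5) = -(-127)/(12*5) = -1*(-127/60) = 127/60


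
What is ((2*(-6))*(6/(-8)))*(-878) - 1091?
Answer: -8993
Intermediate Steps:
((2*(-6))*(6/(-8)))*(-878) - 1091 = -72*(-1)/8*(-878) - 1091 = -12*(-¾)*(-878) - 1091 = 9*(-878) - 1091 = -7902 - 1091 = -8993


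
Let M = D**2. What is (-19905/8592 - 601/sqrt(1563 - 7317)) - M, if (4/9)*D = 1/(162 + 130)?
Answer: -565741139/244196096 + 601*I*sqrt(5754)/5754 ≈ -2.3167 + 7.923*I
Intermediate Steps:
D = 9/1168 (D = 9/(4*(162 + 130)) = (9/4)/292 = (9/4)*(1/292) = 9/1168 ≈ 0.0077055)
M = 81/1364224 (M = (9/1168)**2 = 81/1364224 ≈ 5.9374e-5)
(-19905/8592 - 601/sqrt(1563 - 7317)) - M = (-19905/8592 - 601/sqrt(1563 - 7317)) - 1*81/1364224 = (-19905*1/8592 - 601*(-I*sqrt(5754)/5754)) - 81/1364224 = (-6635/2864 - 601*(-I*sqrt(5754)/5754)) - 81/1364224 = (-6635/2864 - (-601)*I*sqrt(5754)/5754) - 81/1364224 = (-6635/2864 + 601*I*sqrt(5754)/5754) - 81/1364224 = -565741139/244196096 + 601*I*sqrt(5754)/5754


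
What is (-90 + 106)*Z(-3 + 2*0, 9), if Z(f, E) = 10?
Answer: 160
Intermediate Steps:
(-90 + 106)*Z(-3 + 2*0, 9) = (-90 + 106)*10 = 16*10 = 160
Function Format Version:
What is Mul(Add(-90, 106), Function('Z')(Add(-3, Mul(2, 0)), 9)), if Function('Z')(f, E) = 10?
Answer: 160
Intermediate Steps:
Mul(Add(-90, 106), Function('Z')(Add(-3, Mul(2, 0)), 9)) = Mul(Add(-90, 106), 10) = Mul(16, 10) = 160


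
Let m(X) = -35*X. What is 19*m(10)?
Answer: -6650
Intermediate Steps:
19*m(10) = 19*(-35*10) = 19*(-350) = -6650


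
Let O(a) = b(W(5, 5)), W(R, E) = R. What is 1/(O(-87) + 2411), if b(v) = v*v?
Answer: 1/2436 ≈ 0.00041051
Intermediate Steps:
b(v) = v²
O(a) = 25 (O(a) = 5² = 25)
1/(O(-87) + 2411) = 1/(25 + 2411) = 1/2436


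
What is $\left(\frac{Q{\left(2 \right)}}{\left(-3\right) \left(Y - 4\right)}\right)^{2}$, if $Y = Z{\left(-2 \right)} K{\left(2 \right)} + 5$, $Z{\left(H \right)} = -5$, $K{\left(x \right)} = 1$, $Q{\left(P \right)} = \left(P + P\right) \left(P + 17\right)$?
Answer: $\frac{361}{9} \approx 40.111$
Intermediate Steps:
$Q{\left(P \right)} = 2 P \left(17 + P\right)$
$Y = 0$ ($Y = \left(-5\right) 1 + 5 = -5 + 5 = 0$)
$\left(\frac{Q{\left(2 \right)}}{\left(-3\right) \left(Y - 4\right)}\right)^{2} = \left(\frac{2 \cdot 2 \left(17 + 2\right)}{\left(-3\right) \left(0 - 4\right)}\right)^{2} = \left(\frac{2 \cdot 2 \cdot 19}{\left(-3\right) \left(-4\right)}\right)^{2} = \left(\frac{76}{12}\right)^{2} = \left(76 \cdot \frac{1}{12}\right)^{2} = \left(\frac{19}{3}\right)^{2} = \frac{361}{9}$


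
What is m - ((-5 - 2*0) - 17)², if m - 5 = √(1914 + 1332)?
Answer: -479 + √3246 ≈ -422.03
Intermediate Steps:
m = 5 + √3246 (m = 5 + √(1914 + 1332) = 5 + √3246 ≈ 61.974)
m - ((-5 - 2*0) - 17)² = (5 + √3246) - ((-5 - 2*0) - 17)² = (5 + √3246) - ((-5 + 0) - 17)² = (5 + √3246) - (-5 - 17)² = (5 + √3246) - 1*(-22)² = (5 + √3246) - 1*484 = (5 + √3246) - 484 = -479 + √3246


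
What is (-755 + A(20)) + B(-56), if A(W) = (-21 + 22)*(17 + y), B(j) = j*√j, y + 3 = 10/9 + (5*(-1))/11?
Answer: -73294/99 - 112*I*√14 ≈ -740.34 - 419.07*I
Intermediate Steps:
y = -232/99 (y = -3 + (10/9 + (5*(-1))/11) = -3 + (10*(⅑) - 5*1/11) = -3 + (10/9 - 5/11) = -3 + 65/99 = -232/99 ≈ -2.3434)
B(j) = j^(3/2)
A(W) = 1451/99 (A(W) = (-21 + 22)*(17 - 232/99) = 1*(1451/99) = 1451/99)
(-755 + A(20)) + B(-56) = (-755 + 1451/99) + (-56)^(3/2) = -73294/99 - 112*I*√14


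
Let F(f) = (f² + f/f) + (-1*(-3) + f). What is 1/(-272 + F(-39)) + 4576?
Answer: 5555265/1214 ≈ 4576.0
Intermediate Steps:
F(f) = 4 + f + f² (F(f) = (f² + 1) + (3 + f) = (1 + f²) + (3 + f) = 4 + f + f²)
1/(-272 + F(-39)) + 4576 = 1/(-272 + (4 - 39 + (-39)²)) + 4576 = 1/(-272 + (4 - 39 + 1521)) + 4576 = 1/(-272 + 1486) + 4576 = 1/1214 + 4576 = 5555265/1214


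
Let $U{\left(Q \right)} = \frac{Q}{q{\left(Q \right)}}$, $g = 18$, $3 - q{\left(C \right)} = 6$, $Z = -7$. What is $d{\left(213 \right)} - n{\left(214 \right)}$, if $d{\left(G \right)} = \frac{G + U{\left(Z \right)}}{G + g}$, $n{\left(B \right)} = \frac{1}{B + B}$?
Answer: $\frac{275795}{296604} \approx 0.92984$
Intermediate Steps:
$q{\left(C \right)} = -3$ ($q{\left(C \right)} = 3 - 6 = -3$)
$U{\left(Q \right)} = - \frac{Q}{3}$ ($U{\left(Q \right)} = \frac{Q}{-3} = Q \left(- \frac{1}{3}\right) = - \frac{Q}{3}$)
$n{\left(B \right)} = \frac{1}{2 B}$
$d{\left(G \right)} = \frac{\frac{7}{3} + G}{18 + G}$ ($d{\left(G \right)} = \frac{G - - \frac{7}{3}}{G + 18} = \frac{G + \frac{7}{3}}{18 + G} = \frac{\frac{7}{3} + G}{18 + G}$)
$d{\left(213 \right)} - n{\left(214 \right)} = \frac{\frac{7}{3} + 213}{18 + 213} - \frac{1}{2 \cdot 214} = \frac{1}{231} \cdot \frac{646}{3} - \frac{1}{2} \cdot \frac{1}{214} = \frac{1}{231} \cdot \frac{646}{3} - \frac{1}{428} = \frac{646}{693} - \frac{1}{428} = \frac{275795}{296604}$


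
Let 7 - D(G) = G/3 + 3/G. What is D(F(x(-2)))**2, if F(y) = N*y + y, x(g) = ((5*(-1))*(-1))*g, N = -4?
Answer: 961/100 ≈ 9.6100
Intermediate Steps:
x(g) = 5*g (x(g) = (-5*(-1))*g = 5*g)
F(y) = -3*y (F(y) = -4*y + y = -3*y)
D(G) = 7 - 3/G - G/3 (D(G) = 7 - (G/3 + 3/G) = 7 - (3/G + G/3) = 7 + (-3/G - G/3) = 7 - 3/G - G/3)
D(F(x(-2)))**2 = (7 - 3/((-15*(-2))) - (-1)*5*(-2))**2 = (7 - 3/((-3*(-10))) - (-1)*(-10))**2 = (7 - 3/30 - 1/3*30)**2 = (7 - 3*1/30 - 10)**2 = (7 - 1/10 - 10)**2 = (-31/10)**2 = 961/100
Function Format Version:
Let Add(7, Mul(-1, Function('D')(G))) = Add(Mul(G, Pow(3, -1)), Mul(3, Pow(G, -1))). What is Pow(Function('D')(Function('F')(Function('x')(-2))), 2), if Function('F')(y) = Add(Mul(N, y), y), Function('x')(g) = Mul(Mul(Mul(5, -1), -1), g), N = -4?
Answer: Rational(961, 100) ≈ 9.6100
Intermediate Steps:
Function('x')(g) = Mul(5, g) (Function('x')(g) = Mul(Mul(-5, -1), g) = Mul(5, g))
Function('F')(y) = Mul(-3, y) (Function('F')(y) = Add(Mul(-4, y), y) = Mul(-3, y))
Function('D')(G) = Add(7, Mul(-3, Pow(G, -1)), Mul(Rational(-1, 3), G)) (Function('D')(G) = Add(7, Mul(-1, Add(Mul(G, Pow(3, -1)), Mul(3, Pow(G, -1))))) = Add(7, Mul(-1, Add(Mul(G, Rational(1, 3)), Mul(3, Pow(G, -1))))) = Add(7, Mul(-1, Add(Mul(Rational(1, 3), G), Mul(3, Pow(G, -1))))) = Add(7, Mul(-1, Add(Mul(3, Pow(G, -1)), Mul(Rational(1, 3), G)))) = Add(7, Add(Mul(-3, Pow(G, -1)), Mul(Rational(-1, 3), G))) = Add(7, Mul(-3, Pow(G, -1)), Mul(Rational(-1, 3), G)))
Pow(Function('D')(Function('F')(Function('x')(-2))), 2) = Pow(Add(7, Mul(-3, Pow(Mul(-3, Mul(5, -2)), -1)), Mul(Rational(-1, 3), Mul(-3, Mul(5, -2)))), 2) = Pow(Add(7, Mul(-3, Pow(Mul(-3, -10), -1)), Mul(Rational(-1, 3), Mul(-3, -10))), 2) = Pow(Add(7, Mul(-3, Pow(30, -1)), Mul(Rational(-1, 3), 30)), 2) = Pow(Add(7, Mul(-3, Rational(1, 30)), -10), 2) = Pow(Add(7, Rational(-1, 10), -10), 2) = Pow(Rational(-31, 10), 2) = Rational(961, 100)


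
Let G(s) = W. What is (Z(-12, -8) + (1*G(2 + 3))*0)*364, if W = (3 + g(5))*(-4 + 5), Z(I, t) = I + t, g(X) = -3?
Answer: -7280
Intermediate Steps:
W = 0 (W = (3 - 3)*(-4 + 5) = 0*1 = 0)
G(s) = 0
(Z(-12, -8) + (1*G(2 + 3))*0)*364 = ((-12 - 8) + (1*0)*0)*364 = (-20 + 0*0)*364 = (-20 + 0)*364 = -20*364 = -7280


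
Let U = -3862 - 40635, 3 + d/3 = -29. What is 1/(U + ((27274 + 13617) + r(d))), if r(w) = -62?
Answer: -1/3668 ≈ -0.00027263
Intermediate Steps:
d = -96 (d = -9 + 3*(-29) = -9 - 87 = -96)
U = -44497
1/(U + ((27274 + 13617) + r(d))) = 1/(-44497 + ((27274 + 13617) - 62)) = 1/(-44497 + (40891 - 62)) = 1/(-44497 + 40829) = 1/(-3668) = -1/3668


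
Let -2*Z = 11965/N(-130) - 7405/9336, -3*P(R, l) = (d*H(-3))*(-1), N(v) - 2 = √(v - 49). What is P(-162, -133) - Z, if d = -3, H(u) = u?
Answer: 77435431/1138992 - 11965*I*√179/366 ≈ 67.986 - 437.38*I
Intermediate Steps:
N(v) = 2 + √(-49 + v) (N(v) = 2 + √(v - 49) = 2 + √(-49 + v))
P(R, l) = 3 (P(R, l) = -(-3*(-3))*(-1)/3 = -3*(-1) = -⅓*(-9) = 3)
Z = 7405/18672 - 11965/(2*(2 + I*√179)) (Z = -(11965/(2 + √(-49 - 130)) - 7405/9336)/2 = -(11965/(2 + √(-179)) - 7405*1/9336)/2 = -(11965/(2 + I*√179) - 7405/9336)/2 = -(-7405/9336 + 11965/(2 + I*√179))/2 = 7405/18672 - 11965/(2*(2 + I*√179)) ≈ -64.986 + 437.38*I)
P(-162, -133) - Z = 3 - (-74018455/1138992 + 11965*I*√179/366) = 3 + (74018455/1138992 - 11965*I*√179/366) = 77435431/1138992 - 11965*I*√179/366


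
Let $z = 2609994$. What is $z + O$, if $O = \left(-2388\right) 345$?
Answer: $1786134$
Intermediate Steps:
$O = -823860$
$z + O = 2609994 - 823860 = 1786134$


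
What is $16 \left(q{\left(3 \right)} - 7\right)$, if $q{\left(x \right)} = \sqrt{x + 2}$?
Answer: $-112 + 16 \sqrt{5} \approx -76.223$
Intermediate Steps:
$q{\left(x \right)} = \sqrt{2 + x}$
$16 \left(q{\left(3 \right)} - 7\right) = 16 \left(\sqrt{2 + 3} - 7\right) = 16 \left(\sqrt{5} - 7\right) = 16 \left(-7 + \sqrt{5}\right) = -112 + 16 \sqrt{5}$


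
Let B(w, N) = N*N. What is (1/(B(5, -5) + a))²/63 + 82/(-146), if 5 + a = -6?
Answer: -506195/901404 ≈ -0.56156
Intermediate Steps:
a = -11 (a = -5 - 6 = -11)
B(w, N) = N²
(1/(B(5, -5) + a))²/63 + 82/(-146) = (1/((-5)² - 11))²/63 + 82/(-146) = (1/(25 - 11))²*(1/63) + 82*(-1/146) = (1/14)²*(1/63) - 41/73 = (1/196)*(1/63) - 41/73 = 1/12348 - 41/73 = -506195/901404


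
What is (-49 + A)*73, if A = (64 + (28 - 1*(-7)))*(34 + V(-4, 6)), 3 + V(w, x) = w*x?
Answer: 47012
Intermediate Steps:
V(w, x) = -3 + w*x
A = 693 (A = (64 + (28 - 1*(-7)))*(34 + (-3 - 4*6)) = (64 + (28 + 7))*(34 + (-3 - 24)) = (64 + 35)*(34 - 27) = 99*7 = 693)
(-49 + A)*73 = (-49 + 693)*73 = 644*73 = 47012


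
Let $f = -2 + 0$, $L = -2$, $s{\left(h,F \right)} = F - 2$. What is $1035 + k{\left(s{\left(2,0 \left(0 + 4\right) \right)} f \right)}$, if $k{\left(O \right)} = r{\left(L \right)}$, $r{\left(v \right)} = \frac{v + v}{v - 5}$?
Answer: $\frac{7249}{7} \approx 1035.6$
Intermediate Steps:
$s{\left(h,F \right)} = -2 + F$
$f = -2$
$r{\left(v \right)} = \frac{2 v}{-5 + v}$
$k{\left(O \right)} = \frac{4}{7}$ ($k{\left(O \right)} = 2 \left(-2\right) \frac{1}{-5 - 2} = 2 \left(-2\right) \frac{1}{-7} = 2 \left(-2\right) \left(- \frac{1}{7}\right) = \frac{4}{7}$)
$1035 + k{\left(s{\left(2,0 \left(0 + 4\right) \right)} f \right)} = 1035 + \frac{4}{7} = \frac{7249}{7}$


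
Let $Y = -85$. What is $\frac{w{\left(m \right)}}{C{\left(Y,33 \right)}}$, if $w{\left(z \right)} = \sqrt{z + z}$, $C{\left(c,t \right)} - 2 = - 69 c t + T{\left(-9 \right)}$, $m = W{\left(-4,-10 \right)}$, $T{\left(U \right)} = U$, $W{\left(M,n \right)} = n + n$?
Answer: $\frac{i \sqrt{10}}{96769} \approx 3.2679 \cdot 10^{-5} i$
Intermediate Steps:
$W{\left(M,n \right)} = 2 n$
$m = -20$ ($m = 2 \left(-10\right) = -20$)
$C{\left(c,t \right)} = -7 - 69 c t$ ($C{\left(c,t \right)} = 2 + \left(- 69 c t - 9\right) = 2 - \left(9 + 69 c t\right) = -7 - 69 c t$)
$w{\left(z \right)} = \sqrt{2} \sqrt{z}$ ($w{\left(z \right)} = \sqrt{2 z} = \sqrt{2} \sqrt{z}$)
$\frac{w{\left(m \right)}}{C{\left(Y,33 \right)}} = \frac{\sqrt{2} \sqrt{-20}}{-7 - \left(-5865\right) 33} = \frac{\sqrt{2} \cdot 2 i \sqrt{5}}{-7 + 193545} = \frac{2 i \sqrt{10}}{193538} = 2 i \sqrt{10} \cdot \frac{1}{193538} = \frac{i \sqrt{10}}{96769}$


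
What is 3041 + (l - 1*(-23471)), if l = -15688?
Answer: 10824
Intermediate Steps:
3041 + (l - 1*(-23471)) = 3041 + (-15688 - 1*(-23471)) = 3041 + (-15688 + 23471) = 3041 + 7783 = 10824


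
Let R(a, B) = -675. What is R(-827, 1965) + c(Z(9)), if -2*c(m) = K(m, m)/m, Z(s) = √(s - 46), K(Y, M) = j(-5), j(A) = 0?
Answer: -675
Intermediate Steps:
K(Y, M) = 0
Z(s) = √(-46 + s)
c(m) = 0 (c(m) = -0/m = -½*0 = 0)
R(-827, 1965) + c(Z(9)) = -675 + 0 = -675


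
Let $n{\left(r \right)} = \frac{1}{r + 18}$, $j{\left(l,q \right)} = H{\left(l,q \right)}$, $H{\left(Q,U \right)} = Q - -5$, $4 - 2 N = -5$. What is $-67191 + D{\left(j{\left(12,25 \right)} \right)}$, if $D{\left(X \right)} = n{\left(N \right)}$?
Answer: $- \frac{3023593}{45} \approx -67191.0$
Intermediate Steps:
$N = \frac{9}{2}$ ($N = 2 - - \frac{5}{2} = 2 + \frac{5}{2} = \frac{9}{2} \approx 4.5$)
$H{\left(Q,U \right)} = 5 + Q$ ($H{\left(Q,U \right)} = Q + 5 = 5 + Q$)
$j{\left(l,q \right)} = 5 + l$
$n{\left(r \right)} = \frac{1}{18 + r}$
$D{\left(X \right)} = \frac{2}{45}$ ($D{\left(X \right)} = \frac{1}{18 + \frac{9}{2}} = \frac{1}{\frac{45}{2}} = \frac{2}{45}$)
$-67191 + D{\left(j{\left(12,25 \right)} \right)} = -67191 + \frac{2}{45} = - \frac{3023593}{45}$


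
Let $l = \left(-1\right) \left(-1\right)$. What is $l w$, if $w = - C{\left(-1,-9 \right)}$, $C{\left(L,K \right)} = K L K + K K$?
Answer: $0$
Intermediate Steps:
$C{\left(L,K \right)} = K^{2} + L K^{2}$ ($C{\left(L,K \right)} = L K^{2} + K^{2} = K^{2} + L K^{2}$)
$l = 1$
$w = 0$ ($w = - \left(-9\right)^{2} \left(1 - 1\right) = - 81 \cdot 0 = \left(-1\right) 0 = 0$)
$l w = 1 \cdot 0 = 0$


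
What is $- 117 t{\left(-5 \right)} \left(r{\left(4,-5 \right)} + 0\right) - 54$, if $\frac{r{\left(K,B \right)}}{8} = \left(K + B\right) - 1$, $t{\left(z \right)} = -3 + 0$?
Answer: $-5670$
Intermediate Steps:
$t{\left(z \right)} = -3$
$r{\left(K,B \right)} = -8 + 8 B + 8 K$ ($r{\left(K,B \right)} = 8 \left(\left(K + B\right) - 1\right) = 8 \left(\left(B + K\right) - 1\right) = 8 \left(-1 + B + K\right) = -8 + 8 B + 8 K$)
$- 117 t{\left(-5 \right)} \left(r{\left(4,-5 \right)} + 0\right) - 54 = - 117 \left(- 3 \left(\left(-8 + 8 \left(-5\right) + 8 \cdot 4\right) + 0\right)\right) - 54 = - 117 \left(- 3 \left(\left(-8 - 40 + 32\right) + 0\right)\right) - 54 = - 117 \left(- 3 \left(-16 + 0\right)\right) - 54 = - 117 \left(\left(-3\right) \left(-16\right)\right) - 54 = \left(-117\right) 48 - 54 = -5616 - 54 = -5670$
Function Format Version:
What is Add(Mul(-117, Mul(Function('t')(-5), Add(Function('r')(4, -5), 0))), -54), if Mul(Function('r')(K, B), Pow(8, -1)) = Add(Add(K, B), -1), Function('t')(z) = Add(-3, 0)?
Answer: -5670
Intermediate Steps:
Function('t')(z) = -3
Function('r')(K, B) = Add(-8, Mul(8, B), Mul(8, K)) (Function('r')(K, B) = Mul(8, Add(Add(K, B), -1)) = Mul(8, Add(Add(B, K), -1)) = Mul(8, Add(-1, B, K)) = Add(-8, Mul(8, B), Mul(8, K)))
Add(Mul(-117, Mul(Function('t')(-5), Add(Function('r')(4, -5), 0))), -54) = Add(Mul(-117, Mul(-3, Add(Add(-8, Mul(8, -5), Mul(8, 4)), 0))), -54) = Add(Mul(-117, Mul(-3, Add(Add(-8, -40, 32), 0))), -54) = Add(Mul(-117, Mul(-3, Add(-16, 0))), -54) = Add(Mul(-117, Mul(-3, -16)), -54) = Add(Mul(-117, 48), -54) = Add(-5616, -54) = -5670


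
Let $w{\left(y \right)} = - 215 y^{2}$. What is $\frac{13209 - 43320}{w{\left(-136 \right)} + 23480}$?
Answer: $\frac{10037}{1317720} \approx 0.0076169$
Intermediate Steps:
$\frac{13209 - 43320}{w{\left(-136 \right)} + 23480} = \frac{13209 - 43320}{- 215 \left(-136\right)^{2} + 23480} = - \frac{30111}{\left(-215\right) 18496 + 23480} = - \frac{30111}{-3976640 + 23480} = - \frac{30111}{-3953160} = \left(-30111\right) \left(- \frac{1}{3953160}\right) = \frac{10037}{1317720}$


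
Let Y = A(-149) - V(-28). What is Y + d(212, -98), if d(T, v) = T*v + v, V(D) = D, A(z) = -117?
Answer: -20963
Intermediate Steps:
Y = -89 (Y = -117 - 1*(-28) = -117 + 28 = -89)
d(T, v) = v + T*v
Y + d(212, -98) = -89 - 98*(1 + 212) = -89 - 98*213 = -89 - 20874 = -20963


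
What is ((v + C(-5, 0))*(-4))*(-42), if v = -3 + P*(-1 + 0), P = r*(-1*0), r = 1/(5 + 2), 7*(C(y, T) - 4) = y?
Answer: 48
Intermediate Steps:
C(y, T) = 4 + y/7
r = ⅐ (r = 1/7 = ⅐ ≈ 0.14286)
P = 0 (P = (-1*0)/7 = (⅐)*0 = 0)
v = -3 (v = -3 + 0*(-1 + 0) = -3 + 0*(-1) = -3 + 0 = -3)
((v + C(-5, 0))*(-4))*(-42) = ((-3 + (4 + (⅐)*(-5)))*(-4))*(-42) = ((-3 + (4 - 5/7))*(-4))*(-42) = ((-3 + 23/7)*(-4))*(-42) = ((2/7)*(-4))*(-42) = -8/7*(-42) = 48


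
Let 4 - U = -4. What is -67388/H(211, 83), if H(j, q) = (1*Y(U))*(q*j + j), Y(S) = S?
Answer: -16847/35448 ≈ -0.47526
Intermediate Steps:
U = 8 (U = 4 - 1*(-4) = 4 + 4 = 8)
H(j, q) = 8*j + 8*j*q (H(j, q) = (1*8)*(q*j + j) = 8*(j*q + j) = 8*(j + j*q) = 8*j + 8*j*q)
-67388/H(211, 83) = -67388*1/(1688*(1 + 83)) = -67388/(8*211*84) = -67388/141792 = -67388*1/141792 = -16847/35448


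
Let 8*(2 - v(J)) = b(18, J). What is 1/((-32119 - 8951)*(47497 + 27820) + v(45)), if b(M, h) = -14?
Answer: -4/12373076745 ≈ -3.2328e-10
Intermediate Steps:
v(J) = 15/4 (v(J) = 2 - 1/8*(-14) = 2 + 7/4 = 15/4)
1/((-32119 - 8951)*(47497 + 27820) + v(45)) = 1/((-32119 - 8951)*(47497 + 27820) + 15/4) = 1/(-41070*75317 + 15/4) = 1/(-3093269190 + 15/4) = 1/(-12373076745/4) = -4/12373076745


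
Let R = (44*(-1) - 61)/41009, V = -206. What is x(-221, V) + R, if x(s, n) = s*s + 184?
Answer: 2010466120/41009 ≈ 49025.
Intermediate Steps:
x(s, n) = 184 + s² (x(s, n) = s² + 184 = 184 + s²)
R = -105/41009 (R = (-44 - 61)*(1/41009) = -105*1/41009 = -105/41009 ≈ -0.0025604)
x(-221, V) + R = (184 + (-221)²) - 105/41009 = (184 + 48841) - 105/41009 = 49025 - 105/41009 = 2010466120/41009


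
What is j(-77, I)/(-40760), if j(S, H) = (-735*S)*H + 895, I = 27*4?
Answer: -1222631/8152 ≈ -149.98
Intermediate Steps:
I = 108
j(S, H) = 895 - 735*H*S (j(S, H) = -735*H*S + 895 = 895 - 735*H*S)
j(-77, I)/(-40760) = (895 - 735*108*(-77))/(-40760) = (895 + 6112260)*(-1/40760) = 6113155*(-1/40760) = -1222631/8152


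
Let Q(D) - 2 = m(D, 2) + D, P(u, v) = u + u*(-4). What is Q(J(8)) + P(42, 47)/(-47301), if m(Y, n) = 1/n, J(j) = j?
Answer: 331191/31534 ≈ 10.503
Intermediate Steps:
m(Y, n) = 1/n
P(u, v) = -3*u (P(u, v) = u - 4*u = -3*u)
Q(D) = 5/2 + D (Q(D) = 2 + (1/2 + D) = 2 + (½ + D) = 5/2 + D)
Q(J(8)) + P(42, 47)/(-47301) = (5/2 + 8) - 3*42/(-47301) = 21/2 - 126*(-1/47301) = 21/2 + 42/15767 = 331191/31534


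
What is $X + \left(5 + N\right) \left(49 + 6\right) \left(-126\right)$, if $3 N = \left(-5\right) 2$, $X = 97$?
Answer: $-11453$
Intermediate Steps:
$N = - \frac{10}{3}$ ($N = \frac{\left(-5\right) 2}{3} = \frac{1}{3} \left(-10\right) = - \frac{10}{3} \approx -3.3333$)
$X + \left(5 + N\right) \left(49 + 6\right) \left(-126\right) = 97 + \left(5 - \frac{10}{3}\right) \left(49 + 6\right) \left(-126\right) = 97 + \frac{5}{3} \cdot 55 \left(-126\right) = 97 + \frac{275}{3} \left(-126\right) = 97 - 11550 = -11453$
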